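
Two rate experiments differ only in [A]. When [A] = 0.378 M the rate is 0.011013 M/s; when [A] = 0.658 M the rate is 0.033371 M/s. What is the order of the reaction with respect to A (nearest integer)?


Rate is proportional to [A]^n, so rate2/rate1 = ([A]2/[A]1)^n. Take logs to solve for n.
rate2/rate1 = 0.033371 / 0.011013 = 3.0301
[A]2/[A]1 = 0.658 / 0.378 = 1.7407
n = ln(3.0301) / ln(1.7407) = 2.0
Nearest integer order:

2


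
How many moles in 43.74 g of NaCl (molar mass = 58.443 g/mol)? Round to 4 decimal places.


n = mass / M
n = 43.74 / 58.443
n = 0.74842154 mol, rounded to 4 dp:

0.7484 mol


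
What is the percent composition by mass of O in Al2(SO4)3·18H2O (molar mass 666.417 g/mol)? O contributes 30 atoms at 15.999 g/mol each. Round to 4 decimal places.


pct = 100 * (n_elem * M_elem) / M_total
mass_contribution = 30 * 15.999 = 479.97 g/mol
pct = 100 * 479.97 / 666.417
pct = 72.02247242 %, rounded to 4 dp:

72.0225 %


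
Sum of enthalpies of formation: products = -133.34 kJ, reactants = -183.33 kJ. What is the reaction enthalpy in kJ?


dH_rxn = sum(dH_f products) - sum(dH_f reactants)
dH_rxn = -133.34 - (-183.33)
dH_rxn = 49.99 kJ:

49.99 kJ


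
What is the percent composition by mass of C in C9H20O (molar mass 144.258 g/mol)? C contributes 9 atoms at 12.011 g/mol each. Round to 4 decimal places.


pct = 100 * (n_elem * M_elem) / M_total
mass_contribution = 9 * 12.011 = 108.099 g/mol
pct = 100 * 108.099 / 144.258
pct = 74.93449237 %, rounded to 4 dp:

74.9345 %


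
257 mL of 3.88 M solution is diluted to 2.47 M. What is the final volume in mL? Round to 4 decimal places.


Dilution: M1*V1 = M2*V2, solve for V2.
V2 = M1*V1 / M2
V2 = 3.88 * 257 / 2.47
V2 = 997.16 / 2.47
V2 = 403.70850202 mL, rounded to 4 dp:

403.7085 mL


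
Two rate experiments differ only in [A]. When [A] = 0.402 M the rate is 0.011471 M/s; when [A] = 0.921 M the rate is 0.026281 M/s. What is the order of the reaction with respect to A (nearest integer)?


Rate is proportional to [A]^n, so rate2/rate1 = ([A]2/[A]1)^n. Take logs to solve for n.
rate2/rate1 = 0.026281 / 0.011471 = 2.2911
[A]2/[A]1 = 0.921 / 0.402 = 2.291
n = ln(2.2911) / ln(2.291) = 1.0
Nearest integer order:

1


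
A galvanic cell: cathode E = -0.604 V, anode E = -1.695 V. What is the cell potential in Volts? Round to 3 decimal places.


Standard cell potential: E_cell = E_cathode - E_anode.
E_cell = -0.604 - (-1.695)
E_cell = 1.091 V, rounded to 3 dp:

1.091 V


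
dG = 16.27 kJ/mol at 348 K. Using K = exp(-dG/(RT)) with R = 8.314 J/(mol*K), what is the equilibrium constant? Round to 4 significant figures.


dG is in kJ/mol; multiply by 1000 to match R in J/(mol*K).
RT = 8.314 * 348 = 2893.272 J/mol
exponent = -dG*1000 / (RT) = -(16.27*1000) / 2893.272 = -5.62339109
K = exp(-5.62339109)
K = 0.0036123704, rounded to 4 significant figures:

0.003612


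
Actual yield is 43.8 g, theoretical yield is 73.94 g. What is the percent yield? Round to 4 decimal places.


% yield = 100 * actual / theoretical
% yield = 100 * 43.8 / 73.94
% yield = 59.23721937 %, rounded to 4 dp:

59.2372 %


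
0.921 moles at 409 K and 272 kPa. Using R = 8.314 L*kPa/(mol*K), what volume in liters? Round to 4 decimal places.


PV = nRT, solve for V = nRT / P.
nRT = 0.921 * 8.314 * 409 = 3131.7923
V = 3131.7923 / 272
V = 11.51394228 L, rounded to 4 dp:

11.5139 L


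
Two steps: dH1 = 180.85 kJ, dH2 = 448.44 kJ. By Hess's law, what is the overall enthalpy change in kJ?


Hess's law: enthalpy is a state function, so add the step enthalpies.
dH_total = dH1 + dH2 = 180.85 + (448.44)
dH_total = 629.29 kJ:

629.29 kJ


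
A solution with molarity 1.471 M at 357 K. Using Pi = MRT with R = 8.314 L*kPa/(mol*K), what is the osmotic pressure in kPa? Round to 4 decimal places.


Osmotic pressure (van't Hoff): Pi = M*R*T.
RT = 8.314 * 357 = 2968.098
Pi = 1.471 * 2968.098
Pi = 4366.072158 kPa, rounded to 4 dp:

4366.0722 kPa


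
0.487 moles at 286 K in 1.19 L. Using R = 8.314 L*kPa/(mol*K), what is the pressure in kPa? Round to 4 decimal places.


PV = nRT, solve for P = nRT / V.
nRT = 0.487 * 8.314 * 286 = 1157.9905
P = 1157.9905 / 1.19
P = 973.1012605 kPa, rounded to 4 dp:

973.1013 kPa


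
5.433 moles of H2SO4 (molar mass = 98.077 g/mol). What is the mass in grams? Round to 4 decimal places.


mass = n * M
mass = 5.433 * 98.077
mass = 532.852341 g, rounded to 4 dp:

532.8523 g


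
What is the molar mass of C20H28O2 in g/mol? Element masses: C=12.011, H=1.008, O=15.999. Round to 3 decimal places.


M = sum(count * atomic_mass) over atoms.
M = 20*12.011 + 28*1.008 + 2*15.999
M = 240.22 + 28.224 + 31.998
M = 300.442 g/mol, rounded to 3 dp:

300.442 g/mol


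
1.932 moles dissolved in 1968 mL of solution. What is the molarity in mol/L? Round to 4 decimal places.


Convert volume to liters: V_L = V_mL / 1000.
V_L = 1968 / 1000 = 1.968 L
M = n / V_L = 1.932 / 1.968
M = 0.98170732 mol/L, rounded to 4 dp:

0.9817 mol/L


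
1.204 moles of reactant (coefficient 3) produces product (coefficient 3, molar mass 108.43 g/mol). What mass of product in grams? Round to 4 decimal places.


Use the coefficient ratio to convert reactant moles to product moles, then multiply by the product's molar mass.
moles_P = moles_R * (coeff_P / coeff_R) = 1.204 * (3/3) = 1.204
mass_P = moles_P * M_P = 1.204 * 108.43
mass_P = 130.54972 g, rounded to 4 dp:

130.5497 g


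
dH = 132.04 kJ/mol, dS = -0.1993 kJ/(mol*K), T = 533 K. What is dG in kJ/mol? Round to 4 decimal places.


Gibbs: dG = dH - T*dS (consistent units, dS already in kJ/(mol*K)).
T*dS = 533 * -0.1993 = -106.2269
dG = 132.04 - (-106.2269)
dG = 238.2669 kJ/mol, rounded to 4 dp:

238.2669 kJ/mol


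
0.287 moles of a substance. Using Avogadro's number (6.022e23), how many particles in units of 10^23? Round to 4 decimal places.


N = n * NA, then divide by 1e23 for the requested units.
N / 1e23 = n * 6.022
N / 1e23 = 0.287 * 6.022
N / 1e23 = 1.728314, rounded to 4 dp:

1.7283


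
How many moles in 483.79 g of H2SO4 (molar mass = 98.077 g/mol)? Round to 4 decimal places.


n = mass / M
n = 483.79 / 98.077
n = 4.93275692 mol, rounded to 4 dp:

4.9328 mol


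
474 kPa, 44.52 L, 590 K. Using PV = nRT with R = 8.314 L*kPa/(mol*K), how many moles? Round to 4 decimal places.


PV = nRT, solve for n = PV / (RT).
PV = 474 * 44.52 = 21102.48
RT = 8.314 * 590 = 4905.26
n = 21102.48 / 4905.26
n = 4.30201049 mol, rounded to 4 dp:

4.3020 mol


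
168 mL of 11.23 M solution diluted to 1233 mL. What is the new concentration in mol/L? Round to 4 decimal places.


Dilution: M1*V1 = M2*V2, solve for M2.
M2 = M1*V1 / V2
M2 = 11.23 * 168 / 1233
M2 = 1886.64 / 1233
M2 = 1.53012165 mol/L, rounded to 4 dp:

1.5301 mol/L


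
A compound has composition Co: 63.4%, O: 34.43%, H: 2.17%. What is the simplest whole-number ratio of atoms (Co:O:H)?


Assume 100 g of compound, divide each mass% by atomic mass to get moles, then normalize by the smallest to get a raw atom ratio.
Moles per 100 g: Co: 63.4/58.933 = 1.0758, O: 34.43/15.999 = 2.152, H: 2.17/1.008 = 2.1528
Raw ratio (divide by min = 1.0758): Co: 1.0, O: 2.0, H: 2.001
Multiply by 1 to clear fractions: Co: 1.0 ~= 1, O: 2.0 ~= 2, H: 2.001 ~= 2
Reduce by GCD to get the simplest whole-number ratio:

1:2:2


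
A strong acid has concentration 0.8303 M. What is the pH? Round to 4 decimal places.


A strong acid dissociates completely, so [H+] equals the given concentration.
pH = -log10([H+]) = -log10(0.8303)
pH = 0.08076496, rounded to 4 dp:

0.0808


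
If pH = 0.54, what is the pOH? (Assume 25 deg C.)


At 25 deg C, pH + pOH = 14.
pOH = 14 - pH = 14 - 0.54
pOH = 13.46:

13.46


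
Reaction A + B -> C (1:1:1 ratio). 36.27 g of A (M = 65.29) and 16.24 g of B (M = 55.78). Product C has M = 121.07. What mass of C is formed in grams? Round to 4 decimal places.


Find moles of each reactant; the smaller value is the limiting reagent in a 1:1:1 reaction, so moles_C equals moles of the limiter.
n_A = mass_A / M_A = 36.27 / 65.29 = 0.555522 mol
n_B = mass_B / M_B = 16.24 / 55.78 = 0.291144 mol
Limiting reagent: B (smaller), n_limiting = 0.291144 mol
mass_C = n_limiting * M_C = 0.291144 * 121.07
mass_C = 35.24880408 g, rounded to 4 dp:

35.2488 g


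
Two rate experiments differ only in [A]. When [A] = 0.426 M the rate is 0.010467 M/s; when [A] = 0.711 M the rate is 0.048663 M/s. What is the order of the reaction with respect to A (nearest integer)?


Rate is proportional to [A]^n, so rate2/rate1 = ([A]2/[A]1)^n. Take logs to solve for n.
rate2/rate1 = 0.048663 / 0.010467 = 4.6492
[A]2/[A]1 = 0.711 / 0.426 = 1.669
n = ln(4.6492) / ln(1.669) = 3.0
Nearest integer order:

3


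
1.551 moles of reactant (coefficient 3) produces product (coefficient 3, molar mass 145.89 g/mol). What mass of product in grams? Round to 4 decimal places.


Use the coefficient ratio to convert reactant moles to product moles, then multiply by the product's molar mass.
moles_P = moles_R * (coeff_P / coeff_R) = 1.551 * (3/3) = 1.551
mass_P = moles_P * M_P = 1.551 * 145.89
mass_P = 226.27539 g, rounded to 4 dp:

226.2754 g


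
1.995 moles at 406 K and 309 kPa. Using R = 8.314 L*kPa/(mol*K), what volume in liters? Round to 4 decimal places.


PV = nRT, solve for V = nRT / P.
nRT = 1.995 * 8.314 * 406 = 6734.0906
V = 6734.0906 / 309
V = 21.79317346 L, rounded to 4 dp:

21.7932 L


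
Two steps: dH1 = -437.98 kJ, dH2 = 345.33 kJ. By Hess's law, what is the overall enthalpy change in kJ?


Hess's law: enthalpy is a state function, so add the step enthalpies.
dH_total = dH1 + dH2 = -437.98 + (345.33)
dH_total = -92.65 kJ:

-92.65 kJ


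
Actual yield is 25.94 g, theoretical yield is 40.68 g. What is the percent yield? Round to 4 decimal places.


% yield = 100 * actual / theoretical
% yield = 100 * 25.94 / 40.68
% yield = 63.76597837 %, rounded to 4 dp:

63.7660 %


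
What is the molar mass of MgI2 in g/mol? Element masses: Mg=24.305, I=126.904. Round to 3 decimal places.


M = sum(count * atomic_mass) over atoms.
M = 1*24.305 + 2*126.904
M = 24.305 + 253.808
M = 278.113 g/mol, rounded to 3 dp:

278.113 g/mol


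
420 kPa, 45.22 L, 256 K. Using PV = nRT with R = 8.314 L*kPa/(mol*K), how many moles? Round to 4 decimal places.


PV = nRT, solve for n = PV / (RT).
PV = 420 * 45.22 = 18992.4
RT = 8.314 * 256 = 2128.384
n = 18992.4 / 2128.384
n = 8.92338976 mol, rounded to 4 dp:

8.9234 mol


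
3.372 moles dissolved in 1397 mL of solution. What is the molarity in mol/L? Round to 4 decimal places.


Convert volume to liters: V_L = V_mL / 1000.
V_L = 1397 / 1000 = 1.397 L
M = n / V_L = 3.372 / 1.397
M = 2.41374374 mol/L, rounded to 4 dp:

2.4137 mol/L


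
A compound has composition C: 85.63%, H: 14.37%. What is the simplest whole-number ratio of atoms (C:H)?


Assume 100 g of compound, divide each mass% by atomic mass to get moles, then normalize by the smallest to get a raw atom ratio.
Moles per 100 g: C: 85.63/12.011 = 7.1293, H: 14.37/1.008 = 14.256
Raw ratio (divide by min = 7.1293): C: 1.0, H: 2.0
Multiply by 1 to clear fractions: C: 1.0 ~= 1, H: 2.0 ~= 2
Reduce by GCD to get the simplest whole-number ratio:

1:2


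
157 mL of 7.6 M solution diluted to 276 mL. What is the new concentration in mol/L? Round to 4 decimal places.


Dilution: M1*V1 = M2*V2, solve for M2.
M2 = M1*V1 / V2
M2 = 7.6 * 157 / 276
M2 = 1193.2 / 276
M2 = 4.32318841 mol/L, rounded to 4 dp:

4.3232 mol/L


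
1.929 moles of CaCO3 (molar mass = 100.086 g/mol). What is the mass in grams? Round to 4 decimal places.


mass = n * M
mass = 1.929 * 100.086
mass = 193.065894 g, rounded to 4 dp:

193.0659 g


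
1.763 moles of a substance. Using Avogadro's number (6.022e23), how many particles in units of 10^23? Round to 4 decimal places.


N = n * NA, then divide by 1e23 for the requested units.
N / 1e23 = n * 6.022
N / 1e23 = 1.763 * 6.022
N / 1e23 = 10.616786, rounded to 4 dp:

10.6168


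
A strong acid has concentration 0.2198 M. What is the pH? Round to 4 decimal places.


A strong acid dissociates completely, so [H+] equals the given concentration.
pH = -log10([H+]) = -log10(0.2198)
pH = 0.65797231, rounded to 4 dp:

0.6580


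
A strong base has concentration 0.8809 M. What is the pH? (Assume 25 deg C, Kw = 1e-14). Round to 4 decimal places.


A strong base dissociates completely, so [OH-] equals the given concentration.
pOH = -log10([OH-]) = -log10(0.8809) = 0.055073
pH = 14 - pOH = 14 - 0.055073
pH = 13.944927, rounded to 4 dp:

13.9449


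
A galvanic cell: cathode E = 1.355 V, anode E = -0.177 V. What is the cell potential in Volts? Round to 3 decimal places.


Standard cell potential: E_cell = E_cathode - E_anode.
E_cell = 1.355 - (-0.177)
E_cell = 1.532 V, rounded to 3 dp:

1.532 V


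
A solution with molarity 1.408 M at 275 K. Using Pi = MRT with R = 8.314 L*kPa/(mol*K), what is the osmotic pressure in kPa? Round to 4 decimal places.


Osmotic pressure (van't Hoff): Pi = M*R*T.
RT = 8.314 * 275 = 2286.35
Pi = 1.408 * 2286.35
Pi = 3219.1808 kPa, rounded to 4 dp:

3219.1808 kPa


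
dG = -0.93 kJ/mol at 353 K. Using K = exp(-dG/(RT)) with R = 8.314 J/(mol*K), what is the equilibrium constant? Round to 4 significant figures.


dG is in kJ/mol; multiply by 1000 to match R in J/(mol*K).
RT = 8.314 * 353 = 2934.842 J/mol
exponent = -dG*1000 / (RT) = -(-0.93*1000) / 2934.842 = 0.31688248
K = exp(0.31688248)
K = 1.3728412, rounded to 4 significant figures:

1.373


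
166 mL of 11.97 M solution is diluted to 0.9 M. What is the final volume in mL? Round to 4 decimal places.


Dilution: M1*V1 = M2*V2, solve for V2.
V2 = M1*V1 / M2
V2 = 11.97 * 166 / 0.9
V2 = 1987.02 / 0.9
V2 = 2207.8 mL, rounded to 4 dp:

2207.8000 mL


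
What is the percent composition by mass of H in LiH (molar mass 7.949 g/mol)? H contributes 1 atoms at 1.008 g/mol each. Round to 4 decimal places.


pct = 100 * (n_elem * M_elem) / M_total
mass_contribution = 1 * 1.008 = 1.008 g/mol
pct = 100 * 1.008 / 7.949
pct = 12.68084036 %, rounded to 4 dp:

12.6808 %


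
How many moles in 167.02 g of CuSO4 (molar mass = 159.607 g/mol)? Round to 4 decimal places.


n = mass / M
n = 167.02 / 159.607
n = 1.04644533 mol, rounded to 4 dp:

1.0464 mol


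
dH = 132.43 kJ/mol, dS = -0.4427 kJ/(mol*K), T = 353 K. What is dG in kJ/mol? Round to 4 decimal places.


Gibbs: dG = dH - T*dS (consistent units, dS already in kJ/(mol*K)).
T*dS = 353 * -0.4427 = -156.2731
dG = 132.43 - (-156.2731)
dG = 288.7031 kJ/mol, rounded to 4 dp:

288.7031 kJ/mol


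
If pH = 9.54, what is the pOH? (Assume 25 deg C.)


At 25 deg C, pH + pOH = 14.
pOH = 14 - pH = 14 - 9.54
pOH = 4.46:

4.46


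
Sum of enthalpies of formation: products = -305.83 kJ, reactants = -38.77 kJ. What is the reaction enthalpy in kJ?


dH_rxn = sum(dH_f products) - sum(dH_f reactants)
dH_rxn = -305.83 - (-38.77)
dH_rxn = -267.06 kJ:

-267.06 kJ


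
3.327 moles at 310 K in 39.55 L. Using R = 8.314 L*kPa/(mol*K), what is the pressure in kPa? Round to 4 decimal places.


PV = nRT, solve for P = nRT / V.
nRT = 3.327 * 8.314 * 310 = 8574.8102
P = 8574.8102 / 39.55
P = 216.8093603 kPa, rounded to 4 dp:

216.8094 kPa


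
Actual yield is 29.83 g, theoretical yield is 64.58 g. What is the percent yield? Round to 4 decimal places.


% yield = 100 * actual / theoretical
% yield = 100 * 29.83 / 64.58
% yield = 46.19077114 %, rounded to 4 dp:

46.1908 %


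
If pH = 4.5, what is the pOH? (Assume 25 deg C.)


At 25 deg C, pH + pOH = 14.
pOH = 14 - pH = 14 - 4.5
pOH = 9.5:

9.50


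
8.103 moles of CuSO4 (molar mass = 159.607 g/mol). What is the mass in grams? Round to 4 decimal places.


mass = n * M
mass = 8.103 * 159.607
mass = 1293.295521 g, rounded to 4 dp:

1293.2955 g


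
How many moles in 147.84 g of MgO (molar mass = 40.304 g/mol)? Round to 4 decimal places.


n = mass / M
n = 147.84 / 40.304
n = 3.66812227 mol, rounded to 4 dp:

3.6681 mol


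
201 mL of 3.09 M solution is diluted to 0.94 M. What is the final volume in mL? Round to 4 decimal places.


Dilution: M1*V1 = M2*V2, solve for V2.
V2 = M1*V1 / M2
V2 = 3.09 * 201 / 0.94
V2 = 621.09 / 0.94
V2 = 660.73404255 mL, rounded to 4 dp:

660.7340 mL


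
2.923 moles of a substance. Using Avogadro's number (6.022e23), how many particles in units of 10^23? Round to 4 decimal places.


N = n * NA, then divide by 1e23 for the requested units.
N / 1e23 = n * 6.022
N / 1e23 = 2.923 * 6.022
N / 1e23 = 17.602306, rounded to 4 dp:

17.6023


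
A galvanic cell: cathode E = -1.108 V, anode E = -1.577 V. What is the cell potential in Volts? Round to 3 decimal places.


Standard cell potential: E_cell = E_cathode - E_anode.
E_cell = -1.108 - (-1.577)
E_cell = 0.469 V, rounded to 3 dp:

0.469 V


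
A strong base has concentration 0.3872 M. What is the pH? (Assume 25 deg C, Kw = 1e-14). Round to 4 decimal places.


A strong base dissociates completely, so [OH-] equals the given concentration.
pOH = -log10([OH-]) = -log10(0.3872) = 0.412065
pH = 14 - pOH = 14 - 0.412065
pH = 13.587935, rounded to 4 dp:

13.5879


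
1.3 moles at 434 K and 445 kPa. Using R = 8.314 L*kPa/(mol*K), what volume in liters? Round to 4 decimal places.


PV = nRT, solve for V = nRT / P.
nRT = 1.3 * 8.314 * 434 = 4690.7588
V = 4690.7588 / 445
V = 10.54103101 L, rounded to 4 dp:

10.5410 L


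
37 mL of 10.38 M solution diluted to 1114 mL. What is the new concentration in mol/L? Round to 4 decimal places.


Dilution: M1*V1 = M2*V2, solve for M2.
M2 = M1*V1 / V2
M2 = 10.38 * 37 / 1114
M2 = 384.06 / 1114
M2 = 0.34475763 mol/L, rounded to 4 dp:

0.3448 mol/L


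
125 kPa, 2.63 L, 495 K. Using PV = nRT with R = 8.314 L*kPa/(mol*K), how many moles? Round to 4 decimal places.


PV = nRT, solve for n = PV / (RT).
PV = 125 * 2.63 = 328.75
RT = 8.314 * 495 = 4115.43
n = 328.75 / 4115.43
n = 0.0798823 mol, rounded to 4 dp:

0.0799 mol


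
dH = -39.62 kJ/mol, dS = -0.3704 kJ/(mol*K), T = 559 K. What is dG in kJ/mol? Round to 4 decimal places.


Gibbs: dG = dH - T*dS (consistent units, dS already in kJ/(mol*K)).
T*dS = 559 * -0.3704 = -207.0536
dG = -39.62 - (-207.0536)
dG = 167.4336 kJ/mol, rounded to 4 dp:

167.4336 kJ/mol


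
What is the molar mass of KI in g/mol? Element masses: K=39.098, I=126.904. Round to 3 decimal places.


M = sum(count * atomic_mass) over atoms.
M = 1*39.098 + 1*126.904
M = 39.098 + 126.904
M = 166.002 g/mol, rounded to 3 dp:

166.002 g/mol


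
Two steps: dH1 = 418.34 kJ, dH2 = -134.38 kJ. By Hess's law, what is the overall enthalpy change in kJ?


Hess's law: enthalpy is a state function, so add the step enthalpies.
dH_total = dH1 + dH2 = 418.34 + (-134.38)
dH_total = 283.96 kJ:

283.96 kJ


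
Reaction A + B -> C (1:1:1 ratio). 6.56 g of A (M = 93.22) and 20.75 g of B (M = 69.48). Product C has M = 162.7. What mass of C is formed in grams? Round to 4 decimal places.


Find moles of each reactant; the smaller value is the limiting reagent in a 1:1:1 reaction, so moles_C equals moles of the limiter.
n_A = mass_A / M_A = 6.56 / 93.22 = 0.070371 mol
n_B = mass_B / M_B = 20.75 / 69.48 = 0.298647 mol
Limiting reagent: A (smaller), n_limiting = 0.070371 mol
mass_C = n_limiting * M_C = 0.070371 * 162.7
mass_C = 11.4493617 g, rounded to 4 dp:

11.4494 g


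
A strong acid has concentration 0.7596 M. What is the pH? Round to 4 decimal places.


A strong acid dissociates completely, so [H+] equals the given concentration.
pH = -log10([H+]) = -log10(0.7596)
pH = 0.11941504, rounded to 4 dp:

0.1194


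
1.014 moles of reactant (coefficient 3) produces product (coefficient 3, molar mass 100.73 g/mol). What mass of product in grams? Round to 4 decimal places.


Use the coefficient ratio to convert reactant moles to product moles, then multiply by the product's molar mass.
moles_P = moles_R * (coeff_P / coeff_R) = 1.014 * (3/3) = 1.014
mass_P = moles_P * M_P = 1.014 * 100.73
mass_P = 102.14022 g, rounded to 4 dp:

102.1402 g


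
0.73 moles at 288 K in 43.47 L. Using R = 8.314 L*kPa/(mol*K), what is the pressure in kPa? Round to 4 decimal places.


PV = nRT, solve for P = nRT / V.
nRT = 0.73 * 8.314 * 288 = 1747.9354
P = 1747.9354 / 43.47
P = 40.21015413 kPa, rounded to 4 dp:

40.2102 kPa


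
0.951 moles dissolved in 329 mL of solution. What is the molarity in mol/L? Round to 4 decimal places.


Convert volume to liters: V_L = V_mL / 1000.
V_L = 329 / 1000 = 0.329 L
M = n / V_L = 0.951 / 0.329
M = 2.89057751 mol/L, rounded to 4 dp:

2.8906 mol/L


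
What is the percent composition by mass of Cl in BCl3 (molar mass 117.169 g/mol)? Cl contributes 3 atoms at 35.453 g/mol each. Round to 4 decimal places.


pct = 100 * (n_elem * M_elem) / M_total
mass_contribution = 3 * 35.453 = 106.359 g/mol
pct = 100 * 106.359 / 117.169
pct = 90.77401019 %, rounded to 4 dp:

90.7740 %


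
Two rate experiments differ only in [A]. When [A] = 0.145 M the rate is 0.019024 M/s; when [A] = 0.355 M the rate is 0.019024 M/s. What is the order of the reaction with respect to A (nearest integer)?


Rate is proportional to [A]^n, so rate2/rate1 = ([A]2/[A]1)^n. Take logs to solve for n.
rate2/rate1 = 0.019024 / 0.019024 = 1.0
[A]2/[A]1 = 0.355 / 0.145 = 2.4483
n = ln(1.0) / ln(2.4483) = 0.0
Nearest integer order:

0


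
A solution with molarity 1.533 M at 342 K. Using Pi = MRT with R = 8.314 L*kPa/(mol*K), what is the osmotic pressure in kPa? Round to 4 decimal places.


Osmotic pressure (van't Hoff): Pi = M*R*T.
RT = 8.314 * 342 = 2843.388
Pi = 1.533 * 2843.388
Pi = 4358.913804 kPa, rounded to 4 dp:

4358.9138 kPa


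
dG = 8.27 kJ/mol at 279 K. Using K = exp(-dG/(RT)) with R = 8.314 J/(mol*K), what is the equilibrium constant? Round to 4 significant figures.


dG is in kJ/mol; multiply by 1000 to match R in J/(mol*K).
RT = 8.314 * 279 = 2319.606 J/mol
exponent = -dG*1000 / (RT) = -(8.27*1000) / 2319.606 = -3.56526065
K = exp(-3.56526065)
K = 0.028289611, rounded to 4 significant figures:

0.02829


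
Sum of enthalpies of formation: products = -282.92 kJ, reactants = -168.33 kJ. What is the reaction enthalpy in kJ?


dH_rxn = sum(dH_f products) - sum(dH_f reactants)
dH_rxn = -282.92 - (-168.33)
dH_rxn = -114.59 kJ:

-114.59 kJ


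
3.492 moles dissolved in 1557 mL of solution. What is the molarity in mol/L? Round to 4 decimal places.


Convert volume to liters: V_L = V_mL / 1000.
V_L = 1557 / 1000 = 1.557 L
M = n / V_L = 3.492 / 1.557
M = 2.24277457 mol/L, rounded to 4 dp:

2.2428 mol/L


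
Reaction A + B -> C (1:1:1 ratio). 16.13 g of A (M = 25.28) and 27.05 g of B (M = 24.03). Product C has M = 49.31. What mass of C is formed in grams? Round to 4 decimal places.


Find moles of each reactant; the smaller value is the limiting reagent in a 1:1:1 reaction, so moles_C equals moles of the limiter.
n_A = mass_A / M_A = 16.13 / 25.28 = 0.638054 mol
n_B = mass_B / M_B = 27.05 / 24.03 = 1.125676 mol
Limiting reagent: A (smaller), n_limiting = 0.638054 mol
mass_C = n_limiting * M_C = 0.638054 * 49.31
mass_C = 31.46244274 g, rounded to 4 dp:

31.4624 g


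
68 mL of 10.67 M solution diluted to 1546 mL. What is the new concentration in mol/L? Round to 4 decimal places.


Dilution: M1*V1 = M2*V2, solve for M2.
M2 = M1*V1 / V2
M2 = 10.67 * 68 / 1546
M2 = 725.56 / 1546
M2 = 0.46931436 mol/L, rounded to 4 dp:

0.4693 mol/L


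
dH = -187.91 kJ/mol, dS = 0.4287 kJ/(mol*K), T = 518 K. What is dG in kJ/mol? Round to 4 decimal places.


Gibbs: dG = dH - T*dS (consistent units, dS already in kJ/(mol*K)).
T*dS = 518 * 0.4287 = 222.0666
dG = -187.91 - (222.0666)
dG = -409.9766 kJ/mol, rounded to 4 dp:

-409.9766 kJ/mol


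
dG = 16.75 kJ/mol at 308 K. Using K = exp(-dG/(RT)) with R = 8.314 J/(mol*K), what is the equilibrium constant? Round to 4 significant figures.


dG is in kJ/mol; multiply by 1000 to match R in J/(mol*K).
RT = 8.314 * 308 = 2560.712 J/mol
exponent = -dG*1000 / (RT) = -(16.75*1000) / 2560.712 = -6.54114949
K = exp(-6.54114949)
K = 0.001442829, rounded to 4 significant figures:

0.001443


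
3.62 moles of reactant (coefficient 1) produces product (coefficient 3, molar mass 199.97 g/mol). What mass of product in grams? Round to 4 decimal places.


Use the coefficient ratio to convert reactant moles to product moles, then multiply by the product's molar mass.
moles_P = moles_R * (coeff_P / coeff_R) = 3.62 * (3/1) = 10.86
mass_P = moles_P * M_P = 10.86 * 199.97
mass_P = 2171.6742 g, rounded to 4 dp:

2171.6742 g


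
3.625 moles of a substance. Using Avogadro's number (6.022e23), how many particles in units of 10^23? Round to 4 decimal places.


N = n * NA, then divide by 1e23 for the requested units.
N / 1e23 = n * 6.022
N / 1e23 = 3.625 * 6.022
N / 1e23 = 21.82975, rounded to 4 dp:

21.8298


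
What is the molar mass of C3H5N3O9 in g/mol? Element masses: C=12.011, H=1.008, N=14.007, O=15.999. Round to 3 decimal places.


M = sum(count * atomic_mass) over atoms.
M = 3*12.011 + 5*1.008 + 3*14.007 + 9*15.999
M = 36.033 + 5.04 + 42.021 + 143.991
M = 227.085 g/mol, rounded to 3 dp:

227.085 g/mol


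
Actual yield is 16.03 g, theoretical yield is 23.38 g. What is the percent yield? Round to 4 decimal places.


% yield = 100 * actual / theoretical
% yield = 100 * 16.03 / 23.38
% yield = 68.56287425 %, rounded to 4 dp:

68.5629 %


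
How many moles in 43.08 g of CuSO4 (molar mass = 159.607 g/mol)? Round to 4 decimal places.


n = mass / M
n = 43.08 / 159.607
n = 0.26991297 mol, rounded to 4 dp:

0.2699 mol


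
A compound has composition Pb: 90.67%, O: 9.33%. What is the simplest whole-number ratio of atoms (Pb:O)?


Assume 100 g of compound, divide each mass% by atomic mass to get moles, then normalize by the smallest to get a raw atom ratio.
Moles per 100 g: Pb: 90.67/207.2 = 0.4376, O: 9.33/15.999 = 0.5832
Raw ratio (divide by min = 0.4376): Pb: 1.0, O: 1.333
Multiply by 3 to clear fractions: Pb: 3.0 ~= 3, O: 3.998 ~= 4
Reduce by GCD to get the simplest whole-number ratio:

3:4


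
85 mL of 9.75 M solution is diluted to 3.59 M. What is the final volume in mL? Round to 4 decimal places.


Dilution: M1*V1 = M2*V2, solve for V2.
V2 = M1*V1 / M2
V2 = 9.75 * 85 / 3.59
V2 = 828.75 / 3.59
V2 = 230.84958217 mL, rounded to 4 dp:

230.8496 mL


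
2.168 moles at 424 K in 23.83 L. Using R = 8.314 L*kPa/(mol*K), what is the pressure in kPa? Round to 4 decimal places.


PV = nRT, solve for P = nRT / V.
nRT = 2.168 * 8.314 * 424 = 7642.4948
P = 7642.4948 / 23.83
P = 320.70897188 kPa, rounded to 4 dp:

320.7090 kPa


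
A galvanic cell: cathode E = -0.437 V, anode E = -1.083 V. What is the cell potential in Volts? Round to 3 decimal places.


Standard cell potential: E_cell = E_cathode - E_anode.
E_cell = -0.437 - (-1.083)
E_cell = 0.646 V, rounded to 3 dp:

0.646 V


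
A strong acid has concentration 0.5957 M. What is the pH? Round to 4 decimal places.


A strong acid dissociates completely, so [H+] equals the given concentration.
pH = -log10([H+]) = -log10(0.5957)
pH = 0.2249724, rounded to 4 dp:

0.2250


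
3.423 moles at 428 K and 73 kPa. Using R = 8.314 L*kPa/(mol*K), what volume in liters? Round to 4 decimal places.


PV = nRT, solve for V = nRT / P.
nRT = 3.423 * 8.314 * 428 = 12180.3758
V = 12180.3758 / 73
V = 166.85446301 L, rounded to 4 dp:

166.8545 L


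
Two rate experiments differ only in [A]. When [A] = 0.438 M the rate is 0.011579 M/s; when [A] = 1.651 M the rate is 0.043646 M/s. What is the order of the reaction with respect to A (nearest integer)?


Rate is proportional to [A]^n, so rate2/rate1 = ([A]2/[A]1)^n. Take logs to solve for n.
rate2/rate1 = 0.043646 / 0.011579 = 3.7694
[A]2/[A]1 = 1.651 / 0.438 = 3.7694
n = ln(3.7694) / ln(3.7694) = 1.0
Nearest integer order:

1


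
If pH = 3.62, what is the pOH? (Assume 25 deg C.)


At 25 deg C, pH + pOH = 14.
pOH = 14 - pH = 14 - 3.62
pOH = 10.38:

10.38


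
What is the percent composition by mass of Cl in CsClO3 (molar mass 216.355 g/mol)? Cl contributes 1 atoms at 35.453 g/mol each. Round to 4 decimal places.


pct = 100 * (n_elem * M_elem) / M_total
mass_contribution = 1 * 35.453 = 35.453 g/mol
pct = 100 * 35.453 / 216.355
pct = 16.38649442 %, rounded to 4 dp:

16.3865 %


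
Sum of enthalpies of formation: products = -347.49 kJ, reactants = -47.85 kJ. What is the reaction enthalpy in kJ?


dH_rxn = sum(dH_f products) - sum(dH_f reactants)
dH_rxn = -347.49 - (-47.85)
dH_rxn = -299.64 kJ:

-299.64 kJ


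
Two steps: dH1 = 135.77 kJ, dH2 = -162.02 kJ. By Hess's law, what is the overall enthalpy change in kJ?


Hess's law: enthalpy is a state function, so add the step enthalpies.
dH_total = dH1 + dH2 = 135.77 + (-162.02)
dH_total = -26.25 kJ:

-26.25 kJ


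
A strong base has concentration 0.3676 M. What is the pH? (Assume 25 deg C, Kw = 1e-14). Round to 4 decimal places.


A strong base dissociates completely, so [OH-] equals the given concentration.
pOH = -log10([OH-]) = -log10(0.3676) = 0.434624
pH = 14 - pOH = 14 - 0.434624
pH = 13.565376, rounded to 4 dp:

13.5654


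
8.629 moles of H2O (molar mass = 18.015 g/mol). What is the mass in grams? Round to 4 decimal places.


mass = n * M
mass = 8.629 * 18.015
mass = 155.451435 g, rounded to 4 dp:

155.4514 g


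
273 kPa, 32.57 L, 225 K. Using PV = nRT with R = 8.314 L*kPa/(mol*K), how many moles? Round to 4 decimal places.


PV = nRT, solve for n = PV / (RT).
PV = 273 * 32.57 = 8891.61
RT = 8.314 * 225 = 1870.65
n = 8891.61 / 1870.65
n = 4.75321947 mol, rounded to 4 dp:

4.7532 mol


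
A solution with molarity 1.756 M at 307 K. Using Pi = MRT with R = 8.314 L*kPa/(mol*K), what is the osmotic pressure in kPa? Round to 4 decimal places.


Osmotic pressure (van't Hoff): Pi = M*R*T.
RT = 8.314 * 307 = 2552.398
Pi = 1.756 * 2552.398
Pi = 4482.010888 kPa, rounded to 4 dp:

4482.0109 kPa


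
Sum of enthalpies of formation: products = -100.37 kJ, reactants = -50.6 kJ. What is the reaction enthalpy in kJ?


dH_rxn = sum(dH_f products) - sum(dH_f reactants)
dH_rxn = -100.37 - (-50.6)
dH_rxn = -49.77 kJ:

-49.77 kJ


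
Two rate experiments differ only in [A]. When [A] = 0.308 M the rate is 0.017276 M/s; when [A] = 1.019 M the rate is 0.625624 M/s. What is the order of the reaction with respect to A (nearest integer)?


Rate is proportional to [A]^n, so rate2/rate1 = ([A]2/[A]1)^n. Take logs to solve for n.
rate2/rate1 = 0.625624 / 0.017276 = 36.2135
[A]2/[A]1 = 1.019 / 0.308 = 3.3084
n = ln(36.2135) / ln(3.3084) = 3.0
Nearest integer order:

3


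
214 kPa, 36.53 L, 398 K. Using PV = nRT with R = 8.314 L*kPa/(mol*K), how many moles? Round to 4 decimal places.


PV = nRT, solve for n = PV / (RT).
PV = 214 * 36.53 = 7817.42
RT = 8.314 * 398 = 3308.972
n = 7817.42 / 3308.972
n = 2.36249204 mol, rounded to 4 dp:

2.3625 mol


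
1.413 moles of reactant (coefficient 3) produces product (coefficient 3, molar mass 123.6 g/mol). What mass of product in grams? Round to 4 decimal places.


Use the coefficient ratio to convert reactant moles to product moles, then multiply by the product's molar mass.
moles_P = moles_R * (coeff_P / coeff_R) = 1.413 * (3/3) = 1.413
mass_P = moles_P * M_P = 1.413 * 123.6
mass_P = 174.6468 g, rounded to 4 dp:

174.6468 g


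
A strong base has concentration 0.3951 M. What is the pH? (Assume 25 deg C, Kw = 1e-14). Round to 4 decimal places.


A strong base dissociates completely, so [OH-] equals the given concentration.
pOH = -log10([OH-]) = -log10(0.3951) = 0.403293
pH = 14 - pOH = 14 - 0.403293
pH = 13.596707, rounded to 4 dp:

13.5967


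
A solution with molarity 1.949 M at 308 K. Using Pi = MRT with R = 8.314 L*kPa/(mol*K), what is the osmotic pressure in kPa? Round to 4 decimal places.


Osmotic pressure (van't Hoff): Pi = M*R*T.
RT = 8.314 * 308 = 2560.712
Pi = 1.949 * 2560.712
Pi = 4990.827688 kPa, rounded to 4 dp:

4990.8277 kPa


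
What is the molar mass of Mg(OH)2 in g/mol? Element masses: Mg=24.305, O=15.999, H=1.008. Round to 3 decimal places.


M = sum(count * atomic_mass) over atoms.
M = 1*24.305 + 2*15.999 + 2*1.008
M = 24.305 + 31.998 + 2.016
M = 58.319 g/mol, rounded to 3 dp:

58.319 g/mol


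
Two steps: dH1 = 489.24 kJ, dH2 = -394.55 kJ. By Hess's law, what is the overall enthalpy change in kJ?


Hess's law: enthalpy is a state function, so add the step enthalpies.
dH_total = dH1 + dH2 = 489.24 + (-394.55)
dH_total = 94.69 kJ:

94.69 kJ


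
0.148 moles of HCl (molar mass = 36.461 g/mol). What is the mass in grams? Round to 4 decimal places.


mass = n * M
mass = 0.148 * 36.461
mass = 5.396228 g, rounded to 4 dp:

5.3962 g


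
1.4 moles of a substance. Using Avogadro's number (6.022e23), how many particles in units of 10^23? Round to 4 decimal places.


N = n * NA, then divide by 1e23 for the requested units.
N / 1e23 = n * 6.022
N / 1e23 = 1.4 * 6.022
N / 1e23 = 8.4308, rounded to 4 dp:

8.4308


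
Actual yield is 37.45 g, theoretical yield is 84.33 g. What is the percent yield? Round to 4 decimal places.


% yield = 100 * actual / theoretical
% yield = 100 * 37.45 / 84.33
% yield = 44.40886992 %, rounded to 4 dp:

44.4089 %


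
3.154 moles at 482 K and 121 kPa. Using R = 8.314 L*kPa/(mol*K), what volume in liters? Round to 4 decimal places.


PV = nRT, solve for V = nRT / P.
nRT = 3.154 * 8.314 * 482 = 12639.1756
V = 12639.1756 / 121
V = 104.45599669 L, rounded to 4 dp:

104.4560 L


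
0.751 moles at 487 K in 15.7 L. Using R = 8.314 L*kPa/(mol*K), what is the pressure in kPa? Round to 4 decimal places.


PV = nRT, solve for P = nRT / V.
nRT = 0.751 * 8.314 * 487 = 3040.7374
P = 3040.7374 / 15.7
P = 193.6775414 kPa, rounded to 4 dp:

193.6775 kPa


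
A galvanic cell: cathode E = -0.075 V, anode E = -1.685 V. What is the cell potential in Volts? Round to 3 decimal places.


Standard cell potential: E_cell = E_cathode - E_anode.
E_cell = -0.075 - (-1.685)
E_cell = 1.61 V, rounded to 3 dp:

1.610 V


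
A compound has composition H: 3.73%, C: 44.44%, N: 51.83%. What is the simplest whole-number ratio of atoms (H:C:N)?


Assume 100 g of compound, divide each mass% by atomic mass to get moles, then normalize by the smallest to get a raw atom ratio.
Moles per 100 g: H: 3.73/1.008 = 3.7004, C: 44.44/12.011 = 3.6999, N: 51.83/14.007 = 3.7003
Raw ratio (divide by min = 3.6999): H: 1.0, C: 1.0, N: 1.0
Multiply by 1 to clear fractions: H: 1.0 ~= 1, C: 1.0 ~= 1, N: 1.0 ~= 1
Reduce by GCD to get the simplest whole-number ratio:

1:1:1


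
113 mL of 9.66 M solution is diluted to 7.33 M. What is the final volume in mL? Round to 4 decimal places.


Dilution: M1*V1 = M2*V2, solve for V2.
V2 = M1*V1 / M2
V2 = 9.66 * 113 / 7.33
V2 = 1091.58 / 7.33
V2 = 148.91950887 mL, rounded to 4 dp:

148.9195 mL


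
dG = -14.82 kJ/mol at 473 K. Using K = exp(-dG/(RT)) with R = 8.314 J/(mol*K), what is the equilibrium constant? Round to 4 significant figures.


dG is in kJ/mol; multiply by 1000 to match R in J/(mol*K).
RT = 8.314 * 473 = 3932.522 J/mol
exponent = -dG*1000 / (RT) = -(-14.82*1000) / 3932.522 = 3.76857396
K = exp(3.76857396)
K = 43.318247, rounded to 4 significant figures:

43.32


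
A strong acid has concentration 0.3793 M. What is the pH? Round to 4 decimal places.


A strong acid dissociates completely, so [H+] equals the given concentration.
pH = -log10([H+]) = -log10(0.3793)
pH = 0.42101716, rounded to 4 dp:

0.4210


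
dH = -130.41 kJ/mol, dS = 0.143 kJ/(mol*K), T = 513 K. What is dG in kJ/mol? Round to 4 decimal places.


Gibbs: dG = dH - T*dS (consistent units, dS already in kJ/(mol*K)).
T*dS = 513 * 0.143 = 73.359
dG = -130.41 - (73.359)
dG = -203.769 kJ/mol, rounded to 4 dp:

-203.7690 kJ/mol


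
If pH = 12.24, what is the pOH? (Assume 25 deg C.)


At 25 deg C, pH + pOH = 14.
pOH = 14 - pH = 14 - 12.24
pOH = 1.76:

1.76


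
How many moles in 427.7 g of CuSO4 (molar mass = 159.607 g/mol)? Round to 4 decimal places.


n = mass / M
n = 427.7 / 159.607
n = 2.67970703 mol, rounded to 4 dp:

2.6797 mol


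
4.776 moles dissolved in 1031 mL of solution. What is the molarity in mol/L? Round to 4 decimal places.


Convert volume to liters: V_L = V_mL / 1000.
V_L = 1031 / 1000 = 1.031 L
M = n / V_L = 4.776 / 1.031
M = 4.63239573 mol/L, rounded to 4 dp:

4.6324 mol/L


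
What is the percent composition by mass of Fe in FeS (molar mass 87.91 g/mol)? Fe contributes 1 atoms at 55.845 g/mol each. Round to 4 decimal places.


pct = 100 * (n_elem * M_elem) / M_total
mass_contribution = 1 * 55.845 = 55.845 g/mol
pct = 100 * 55.845 / 87.91
pct = 63.52519622 %, rounded to 4 dp:

63.5252 %


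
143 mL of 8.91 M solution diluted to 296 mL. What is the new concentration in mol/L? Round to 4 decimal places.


Dilution: M1*V1 = M2*V2, solve for M2.
M2 = M1*V1 / V2
M2 = 8.91 * 143 / 296
M2 = 1274.13 / 296
M2 = 4.30449324 mol/L, rounded to 4 dp:

4.3045 mol/L


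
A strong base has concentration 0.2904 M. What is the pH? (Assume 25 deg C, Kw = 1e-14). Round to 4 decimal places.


A strong base dissociates completely, so [OH-] equals the given concentration.
pOH = -log10([OH-]) = -log10(0.2904) = 0.537003
pH = 14 - pOH = 14 - 0.537003
pH = 13.462997, rounded to 4 dp:

13.4630


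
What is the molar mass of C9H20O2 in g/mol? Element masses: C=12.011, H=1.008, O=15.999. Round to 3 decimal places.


M = sum(count * atomic_mass) over atoms.
M = 9*12.011 + 20*1.008 + 2*15.999
M = 108.099 + 20.16 + 31.998
M = 160.257 g/mol, rounded to 3 dp:

160.257 g/mol


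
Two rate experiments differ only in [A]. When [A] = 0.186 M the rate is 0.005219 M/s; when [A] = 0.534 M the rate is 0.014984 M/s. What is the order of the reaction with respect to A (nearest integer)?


Rate is proportional to [A]^n, so rate2/rate1 = ([A]2/[A]1)^n. Take logs to solve for n.
rate2/rate1 = 0.014984 / 0.005219 = 2.871
[A]2/[A]1 = 0.534 / 0.186 = 2.871
n = ln(2.871) / ln(2.871) = 1.0
Nearest integer order:

1


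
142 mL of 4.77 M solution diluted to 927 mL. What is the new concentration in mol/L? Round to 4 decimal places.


Dilution: M1*V1 = M2*V2, solve for M2.
M2 = M1*V1 / V2
M2 = 4.77 * 142 / 927
M2 = 677.34 / 927
M2 = 0.73067961 mol/L, rounded to 4 dp:

0.7307 mol/L


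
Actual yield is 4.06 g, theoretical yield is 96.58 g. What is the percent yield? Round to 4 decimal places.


% yield = 100 * actual / theoretical
% yield = 100 * 4.06 / 96.58
% yield = 4.2037689 %, rounded to 4 dp:

4.2038 %


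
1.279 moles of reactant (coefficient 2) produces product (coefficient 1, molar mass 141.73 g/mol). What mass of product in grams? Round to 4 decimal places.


Use the coefficient ratio to convert reactant moles to product moles, then multiply by the product's molar mass.
moles_P = moles_R * (coeff_P / coeff_R) = 1.279 * (1/2) = 0.6395
mass_P = moles_P * M_P = 0.6395 * 141.73
mass_P = 90.636335 g, rounded to 4 dp:

90.6363 g


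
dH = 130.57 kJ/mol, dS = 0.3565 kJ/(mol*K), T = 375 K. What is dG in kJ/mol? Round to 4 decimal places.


Gibbs: dG = dH - T*dS (consistent units, dS already in kJ/(mol*K)).
T*dS = 375 * 0.3565 = 133.6875
dG = 130.57 - (133.6875)
dG = -3.1175 kJ/mol, rounded to 4 dp:

-3.1175 kJ/mol


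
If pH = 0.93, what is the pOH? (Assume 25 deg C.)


At 25 deg C, pH + pOH = 14.
pOH = 14 - pH = 14 - 0.93
pOH = 13.07:

13.07


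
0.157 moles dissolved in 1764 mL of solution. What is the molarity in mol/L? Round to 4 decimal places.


Convert volume to liters: V_L = V_mL / 1000.
V_L = 1764 / 1000 = 1.764 L
M = n / V_L = 0.157 / 1.764
M = 0.08900227 mol/L, rounded to 4 dp:

0.0890 mol/L


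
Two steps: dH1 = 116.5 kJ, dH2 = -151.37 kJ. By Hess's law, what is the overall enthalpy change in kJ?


Hess's law: enthalpy is a state function, so add the step enthalpies.
dH_total = dH1 + dH2 = 116.5 + (-151.37)
dH_total = -34.87 kJ:

-34.87 kJ
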